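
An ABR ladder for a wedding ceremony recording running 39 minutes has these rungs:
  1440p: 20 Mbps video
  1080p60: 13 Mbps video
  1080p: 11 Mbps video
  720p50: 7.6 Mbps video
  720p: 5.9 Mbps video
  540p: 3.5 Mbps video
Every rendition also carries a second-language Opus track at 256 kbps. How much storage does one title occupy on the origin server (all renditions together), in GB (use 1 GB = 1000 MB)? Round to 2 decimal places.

18.29 GB

39 min = 2340 s
Audio: 256 kbps = 0.256 Mbps.
Sum of rendition bitrates: (20+0.256) + (13+0.256) + (11+0.256) + (7.6+0.256) + (5.9+0.256) + (3.5+0.256) = 62.536 Mbps.
× 2340 s = 146,334 Mb = 18,292 MB = 18.29 GB.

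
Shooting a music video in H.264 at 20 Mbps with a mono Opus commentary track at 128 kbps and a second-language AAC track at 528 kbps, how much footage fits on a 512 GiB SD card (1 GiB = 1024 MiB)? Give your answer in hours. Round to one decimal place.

59.1 hours

Audio total: 128 + 528 = 656 kbps = 0.656 Mbps.
Total bitrate: 20 + 0.656 = 20.656 Mbps.
Capacity: 512 GiB = 4,398,047 Mb.
Recording time: 4,398,047 / 20.656 = 212,919 s ≈ 59.1 hours.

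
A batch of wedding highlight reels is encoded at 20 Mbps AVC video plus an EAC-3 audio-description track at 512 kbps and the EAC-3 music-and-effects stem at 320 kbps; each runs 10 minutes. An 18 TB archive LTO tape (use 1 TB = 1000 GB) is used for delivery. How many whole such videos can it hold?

11520

10 min = 600 s
Audio total: 512 + 320 = 832 kbps = 0.832 Mbps.
Total bitrate: 20.832 Mbps.
Per item: 20.832 Mbps × 600 s = 12,499 Mb = 1,562 MB.
Capacity: 18 TB = 144,000,000 Mb; 11520.74 items → 11520 complete.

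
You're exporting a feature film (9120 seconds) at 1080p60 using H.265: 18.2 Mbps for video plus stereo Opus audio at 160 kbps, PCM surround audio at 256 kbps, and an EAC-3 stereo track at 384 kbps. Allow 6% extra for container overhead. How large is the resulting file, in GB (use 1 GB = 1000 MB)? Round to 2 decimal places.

22.96 GB

Audio total: 160 + 256 + 384 = 800 kbps = 0.800 Mbps.
Total bitrate: 18.2 + 0.800 = 19.000 Mbps.
Stream data: 19.000 Mbps × 9120 s = 173280.0 Mb.
With 6% container overhead: ×1.06.
183,677 Mb ÷ 8 = 22,960 MB → 22.96 GB.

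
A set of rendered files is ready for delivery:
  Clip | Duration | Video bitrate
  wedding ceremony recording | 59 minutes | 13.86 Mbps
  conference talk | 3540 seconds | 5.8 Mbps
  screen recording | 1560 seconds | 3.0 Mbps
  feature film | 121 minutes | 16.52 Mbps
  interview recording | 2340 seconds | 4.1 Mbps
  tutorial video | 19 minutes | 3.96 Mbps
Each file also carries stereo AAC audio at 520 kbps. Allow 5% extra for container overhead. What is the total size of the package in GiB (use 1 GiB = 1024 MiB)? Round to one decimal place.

Audio: 520 kbps = 0.520 Mbps.
wedding ceremony recording: 14.380 Mbps × 3540 s × 1.05 = 53450.5 Mb
conference talk: 6.320 Mbps × 3540 s × 1.05 = 23491.4 Mb
screen recording: 3.520 Mbps × 1560 s × 1.05 = 5765.8 Mb
feature film: 17.040 Mbps × 7260 s × 1.05 = 129895.9 Mb
interview recording: 4.620 Mbps × 2340 s × 1.05 = 11351.3 Mb
tutorial video: 4.480 Mbps × 1140 s × 1.05 = 5362.6 Mb
Total: 229317.5 Mb = 28664.7 MB.
= 26.70 GiB.

26.7 GiB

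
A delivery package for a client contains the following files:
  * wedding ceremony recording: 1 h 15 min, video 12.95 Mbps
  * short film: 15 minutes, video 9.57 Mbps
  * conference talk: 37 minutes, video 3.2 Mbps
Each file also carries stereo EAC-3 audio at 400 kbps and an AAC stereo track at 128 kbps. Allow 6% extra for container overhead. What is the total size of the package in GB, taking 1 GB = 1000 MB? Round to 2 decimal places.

Audio total: 400 + 128 = 528 kbps = 0.528 Mbps.
wedding ceremony recording: 13.478 Mbps × 4500 s × 1.06 = 64290.1 Mb
short film: 10.098 Mbps × 900 s × 1.06 = 9633.5 Mb
conference talk: 3.728 Mbps × 2220 s × 1.06 = 8772.7 Mb
Total: 82696.3 Mb = 10337.0 MB.
= 10.34 GB.

10.34 GB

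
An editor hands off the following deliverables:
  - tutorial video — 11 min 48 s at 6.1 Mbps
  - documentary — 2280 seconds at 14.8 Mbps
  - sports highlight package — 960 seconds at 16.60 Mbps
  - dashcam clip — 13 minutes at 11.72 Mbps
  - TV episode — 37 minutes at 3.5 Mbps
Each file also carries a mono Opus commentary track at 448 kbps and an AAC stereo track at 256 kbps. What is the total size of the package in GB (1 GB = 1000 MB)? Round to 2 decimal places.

Audio total: 448 + 256 = 704 kbps = 0.704 Mbps.
tutorial video: 6.804 Mbps × 708 s = 4817.2 Mb
documentary: 15.504 Mbps × 2280 s = 35349.1 Mb
sports highlight package: 17.304 Mbps × 960 s = 16611.8 Mb
dashcam clip: 12.424 Mbps × 780 s = 9690.7 Mb
TV episode: 4.204 Mbps × 2220 s = 9332.9 Mb
Total: 75801.8 Mb = 9475.2 MB.
= 9.475 GB.

9.48 GB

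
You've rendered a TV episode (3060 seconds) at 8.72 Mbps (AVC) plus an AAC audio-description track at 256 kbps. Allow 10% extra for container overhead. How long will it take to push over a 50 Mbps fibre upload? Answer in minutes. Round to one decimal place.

10.1 minutes

Audio: 256 kbps = 0.256 Mbps.
Total bitrate: 8.976 Mbps.
File: 8.976 Mbps × 3060 s = 27466.6 Mb.
With 10% container overhead: ×1.10. → 30213.2 Mb.
At 50 Mbps: 30213.2 / 50 = 604.3 s ≈ 10.1 minutes.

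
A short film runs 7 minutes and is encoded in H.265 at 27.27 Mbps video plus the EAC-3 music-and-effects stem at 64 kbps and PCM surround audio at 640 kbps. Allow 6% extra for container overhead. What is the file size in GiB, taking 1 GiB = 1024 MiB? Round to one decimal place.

7 min = 420 s
Audio total: 64 + 640 = 704 kbps = 0.704 Mbps.
Total bitrate: 27.27 + 0.704 = 27.974 Mbps.
Stream data: 27.974 Mbps × 420 s = 11749.1 Mb.
With 6% container overhead: ×1.06.
12,454 Mb = 1,556,753,100 bytes ÷ 1,073,741,824 = 1.450 GiB.

1.4 GiB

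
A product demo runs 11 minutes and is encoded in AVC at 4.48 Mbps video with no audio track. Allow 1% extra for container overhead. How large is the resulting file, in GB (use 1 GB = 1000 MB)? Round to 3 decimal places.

11 min = 660 s
Total bitrate: 4.48 Mbps.
Stream data: 4.480 Mbps × 660 s = 2956.8 Mb.
With 1% container overhead: ×1.01.
2,986 Mb ÷ 8 = 373.3 MB → 0.3733 GB.

0.373 GB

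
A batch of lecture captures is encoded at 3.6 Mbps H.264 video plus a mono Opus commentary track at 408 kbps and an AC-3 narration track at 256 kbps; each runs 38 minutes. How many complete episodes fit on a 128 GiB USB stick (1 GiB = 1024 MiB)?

38 min = 2280 s
Audio total: 408 + 256 = 664 kbps = 0.664 Mbps.
Total bitrate: 4.264 Mbps.
Per item: 4.264 Mbps × 2280 s = 9,722 Mb = 1,215 MB.
Capacity: 128 GiB = 1,099,512 Mb; 113.10 items → 113 complete.

113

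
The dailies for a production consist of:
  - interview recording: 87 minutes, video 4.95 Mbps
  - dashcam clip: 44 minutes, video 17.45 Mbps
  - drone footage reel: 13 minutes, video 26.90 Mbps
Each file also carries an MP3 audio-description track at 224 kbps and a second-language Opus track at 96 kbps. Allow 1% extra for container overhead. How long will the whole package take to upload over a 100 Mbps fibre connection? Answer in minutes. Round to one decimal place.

16.1 minutes

Audio total: 224 + 96 = 320 kbps = 0.320 Mbps.
interview recording: 5.270 Mbps × 5220 s × 1.01 = 27784.5 Mb
dashcam clip: 17.770 Mbps × 2640 s × 1.01 = 47381.9 Mb
drone footage reel: 27.220 Mbps × 780 s × 1.01 = 21443.9 Mb
Total: 96610.3 Mb = 12076.3 MB.
At 100 Mbps: 96610.3 / 100 = 966 s ≈ 16.1 minutes.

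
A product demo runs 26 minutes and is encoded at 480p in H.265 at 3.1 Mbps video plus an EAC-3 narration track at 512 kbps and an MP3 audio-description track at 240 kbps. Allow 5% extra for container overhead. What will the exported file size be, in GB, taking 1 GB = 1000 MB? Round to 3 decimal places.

0.789 GB

26 min = 1560 s
Audio total: 512 + 240 = 752 kbps = 0.752 Mbps.
Total bitrate: 3.1 + 0.752 = 3.852 Mbps.
Stream data: 3.852 Mbps × 1560 s = 6009.1 Mb.
With 5% container overhead: ×1.05.
6,310 Mb ÷ 8 = 788.7 MB → 0.7887 GB.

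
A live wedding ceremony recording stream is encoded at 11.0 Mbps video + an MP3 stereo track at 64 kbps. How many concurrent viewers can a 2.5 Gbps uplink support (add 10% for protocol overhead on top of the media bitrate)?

205

Audio: 64 kbps = 0.064 Mbps.
Per-viewer media rate: 11.064 Mbps.
On the wire with 10% overhead: 12.170 Mbps.
2.5 Gbps = 2,500 Mbps; 2,500 / 12.170 = 205.42 → 205 viewers.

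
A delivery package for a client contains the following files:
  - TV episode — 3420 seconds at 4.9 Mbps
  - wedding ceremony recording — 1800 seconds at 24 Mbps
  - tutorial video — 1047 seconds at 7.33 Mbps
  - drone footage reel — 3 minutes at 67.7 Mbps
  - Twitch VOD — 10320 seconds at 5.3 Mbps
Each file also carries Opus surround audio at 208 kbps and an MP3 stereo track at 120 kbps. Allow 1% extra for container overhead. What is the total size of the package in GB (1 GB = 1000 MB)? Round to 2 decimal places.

17.68 GB

Audio total: 208 + 120 = 328 kbps = 0.328 Mbps.
TV episode: 5.228 Mbps × 3420 s × 1.01 = 18058.6 Mb
wedding ceremony recording: 24.328 Mbps × 1800 s × 1.01 = 44228.3 Mb
tutorial video: 7.658 Mbps × 1047 s × 1.01 = 8098.1 Mb
drone footage reel: 68.028 Mbps × 180 s × 1.01 = 12367.5 Mb
Twitch VOD: 5.628 Mbps × 10320 s × 1.01 = 58661.8 Mb
Total: 141414.2 Mb = 17676.8 MB.
= 17.68 GB.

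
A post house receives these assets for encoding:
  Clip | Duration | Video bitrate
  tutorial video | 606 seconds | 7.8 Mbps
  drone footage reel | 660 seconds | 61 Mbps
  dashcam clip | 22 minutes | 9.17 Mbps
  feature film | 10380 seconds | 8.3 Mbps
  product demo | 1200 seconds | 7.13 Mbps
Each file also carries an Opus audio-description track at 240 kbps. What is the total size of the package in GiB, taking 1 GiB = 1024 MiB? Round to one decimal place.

Audio: 240 kbps = 0.240 Mbps.
tutorial video: 8.040 Mbps × 606 s = 4872.2 Mb
drone footage reel: 61.240 Mbps × 660 s = 40418.4 Mb
dashcam clip: 9.410 Mbps × 1320 s = 12421.2 Mb
feature film: 8.540 Mbps × 10380 s = 88645.2 Mb
product demo: 7.370 Mbps × 1200 s = 8844.0 Mb
Total: 155201.0 Mb = 19400.1 MB.
= 18.07 GiB.

18.1 GiB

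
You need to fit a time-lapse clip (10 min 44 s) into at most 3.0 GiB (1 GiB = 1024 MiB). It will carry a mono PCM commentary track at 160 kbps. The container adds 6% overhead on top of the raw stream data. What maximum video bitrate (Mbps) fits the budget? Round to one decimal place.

Budget: 3.0 GiB = 25769.8 Mb.
Stream payload after overhead: 25769.8 / 1.06 = 24311.1 Mb.
10 min 44 s = 644 s
Total bitrate budget: 24311.1 Mb / 644 s = 37.750 Mbps.
Audio: 160 kbps = 0.160 Mbps.
Video: 37.750 − 0.160 = 37.590 Mbps.

37.6 Mbps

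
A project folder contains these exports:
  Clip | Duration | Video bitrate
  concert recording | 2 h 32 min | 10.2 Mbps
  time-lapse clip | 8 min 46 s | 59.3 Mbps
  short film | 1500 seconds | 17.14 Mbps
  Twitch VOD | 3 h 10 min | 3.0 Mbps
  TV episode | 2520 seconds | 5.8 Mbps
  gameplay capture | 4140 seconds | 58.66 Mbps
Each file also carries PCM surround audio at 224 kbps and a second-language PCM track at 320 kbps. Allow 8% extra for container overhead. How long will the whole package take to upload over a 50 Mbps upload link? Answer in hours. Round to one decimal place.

Audio total: 224 + 320 = 544 kbps = 0.544 Mbps.
concert recording: 10.744 Mbps × 9120 s × 1.08 = 105824.1 Mb
time-lapse clip: 59.844 Mbps × 526 s × 1.08 = 33996.2 Mb
short film: 17.684 Mbps × 1500 s × 1.08 = 28648.1 Mb
Twitch VOD: 3.544 Mbps × 11400 s × 1.08 = 43633.7 Mb
TV episode: 6.344 Mbps × 2520 s × 1.08 = 17265.8 Mb
gameplay capture: 59.204 Mbps × 4140 s × 1.08 = 264712.9 Mb
Total: 494080.8 Mb = 61760.1 MB.
At 50 Mbps: 494080.8 / 50 = 9882 s ≈ 2.74 hours.

2.7 hours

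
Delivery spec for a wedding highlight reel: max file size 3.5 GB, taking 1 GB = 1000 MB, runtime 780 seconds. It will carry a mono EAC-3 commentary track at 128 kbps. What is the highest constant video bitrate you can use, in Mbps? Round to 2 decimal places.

Budget: 3.5 GB = 28000.0 Mb.
Total bitrate budget: 28000.0 Mb / 780 s = 35.897 Mbps.
Audio: 128 kbps = 0.128 Mbps.
Video: 35.897 − 0.128 = 35.769 Mbps.

35.77 Mbps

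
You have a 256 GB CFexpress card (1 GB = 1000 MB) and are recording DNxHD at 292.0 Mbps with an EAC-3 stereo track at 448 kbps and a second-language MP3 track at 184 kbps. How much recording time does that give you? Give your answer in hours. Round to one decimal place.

Audio total: 448 + 184 = 632 kbps = 0.632 Mbps.
Total bitrate: 292.0 + 0.632 = 292.632 Mbps.
Capacity: 256 GB = 2,048,000 Mb.
Recording time: 2,048,000 / 292.632 = 6,999 s ≈ 1.94 hours.

1.9 hours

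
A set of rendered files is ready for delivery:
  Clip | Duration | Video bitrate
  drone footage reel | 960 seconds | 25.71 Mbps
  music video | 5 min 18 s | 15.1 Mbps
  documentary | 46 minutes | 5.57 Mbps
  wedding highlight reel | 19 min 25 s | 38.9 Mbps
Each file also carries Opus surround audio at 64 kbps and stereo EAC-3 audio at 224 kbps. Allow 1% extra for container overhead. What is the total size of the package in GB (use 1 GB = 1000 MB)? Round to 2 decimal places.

11.57 GB

Audio total: 64 + 224 = 288 kbps = 0.288 Mbps.
drone footage reel: 25.998 Mbps × 960 s × 1.01 = 25207.7 Mb
music video: 15.388 Mbps × 318 s × 1.01 = 4942.3 Mb
documentary: 5.858 Mbps × 2760 s × 1.01 = 16329.8 Mb
wedding highlight reel: 39.188 Mbps × 1165 s × 1.01 = 46110.6 Mb
Total: 92590.3 Mb = 11573.8 MB.
= 11.57 GB.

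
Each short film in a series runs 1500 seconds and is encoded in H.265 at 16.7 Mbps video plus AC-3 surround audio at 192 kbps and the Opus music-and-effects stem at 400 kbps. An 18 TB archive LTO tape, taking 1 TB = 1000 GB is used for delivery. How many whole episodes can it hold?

Audio total: 192 + 400 = 592 kbps = 0.592 Mbps.
Total bitrate: 17.292 Mbps.
Per item: 17.292 Mbps × 1500 s = 25,938 Mb = 3,242 MB.
Capacity: 18 TB = 144,000,000 Mb; 5551.70 items → 5551 complete.

5551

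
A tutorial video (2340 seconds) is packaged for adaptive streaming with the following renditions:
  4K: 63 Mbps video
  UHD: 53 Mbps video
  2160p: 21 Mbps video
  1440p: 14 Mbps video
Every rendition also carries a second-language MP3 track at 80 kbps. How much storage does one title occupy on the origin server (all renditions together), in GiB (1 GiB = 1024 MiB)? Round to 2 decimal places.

41.22 GiB

Audio: 80 kbps = 0.080 Mbps.
Sum of rendition bitrates: (63+0.080) + (53+0.080) + (21+0.080) + (14+0.080) = 151.320 Mbps.
× 2340 s = 354,089 Mb = 44,261 MB = 41.22 GiB.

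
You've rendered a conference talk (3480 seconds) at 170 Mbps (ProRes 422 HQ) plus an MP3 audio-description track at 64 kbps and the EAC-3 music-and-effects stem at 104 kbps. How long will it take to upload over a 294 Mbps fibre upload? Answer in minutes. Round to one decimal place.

33.6 minutes

Audio total: 64 + 104 = 168 kbps = 0.168 Mbps.
Total bitrate: 170.168 Mbps.
File: 170.168 Mbps × 3480 s = 592184.6 Mb.
At 294 Mbps: 592184.6 / 294 = 2014.2 s ≈ 33.6 minutes.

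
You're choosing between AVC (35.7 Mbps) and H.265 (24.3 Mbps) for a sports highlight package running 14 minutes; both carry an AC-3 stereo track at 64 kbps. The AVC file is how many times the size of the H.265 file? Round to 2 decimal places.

14 min = 840 s
Audio: 64 kbps = 0.064 Mbps.
AVC: 35.764 Mbps × 840 s = 30041.8 Mb = 3.755 GB.
H.265: 24.364 Mbps × 840 s = 20465.8 Mb = 2.558 GB.
Ratio: 3.755 / 2.558 = 1.468.

1.47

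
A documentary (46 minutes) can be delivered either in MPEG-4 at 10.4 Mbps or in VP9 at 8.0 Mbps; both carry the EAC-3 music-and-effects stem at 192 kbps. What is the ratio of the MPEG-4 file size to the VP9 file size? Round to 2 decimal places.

46 min = 2760 s
Audio: 192 kbps = 0.192 Mbps.
MPEG-4: 10.592 Mbps × 2760 s = 29233.9 Mb = 3.654 GB.
VP9: 8.192 Mbps × 2760 s = 22609.9 Mb = 2.826 GB.
Ratio: 3.654 / 2.826 = 1.293.

1.29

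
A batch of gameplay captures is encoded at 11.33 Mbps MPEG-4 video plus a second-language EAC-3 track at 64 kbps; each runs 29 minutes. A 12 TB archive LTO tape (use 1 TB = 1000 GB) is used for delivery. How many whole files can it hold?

29 min = 1740 s
Audio: 64 kbps = 0.064 Mbps.
Total bitrate: 11.394 Mbps.
Per item: 11.394 Mbps × 1740 s = 19,826 Mb = 2,478 MB.
Capacity: 12 TB = 96,000,000 Mb; 4842.23 items → 4842 complete.

4842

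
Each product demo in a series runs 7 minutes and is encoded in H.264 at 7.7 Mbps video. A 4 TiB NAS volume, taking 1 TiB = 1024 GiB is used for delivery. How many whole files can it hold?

10879

7 min = 420 s
Per item: 7.700 Mbps × 420 s = 3,234 Mb = 404.2 MB.
Capacity: 4 TiB = 35,184,372 Mb; 10879.52 items → 10879 complete.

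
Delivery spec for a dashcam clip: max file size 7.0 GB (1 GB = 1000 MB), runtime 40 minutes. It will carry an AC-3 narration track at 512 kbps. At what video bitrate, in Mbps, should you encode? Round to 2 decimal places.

Budget: 7.0 GB = 56000.0 Mb.
40 min = 2400 s
Total bitrate budget: 56000.0 Mb / 2400 s = 23.333 Mbps.
Audio: 512 kbps = 0.512 Mbps.
Video: 23.333 − 0.512 = 22.821 Mbps.

22.82 Mbps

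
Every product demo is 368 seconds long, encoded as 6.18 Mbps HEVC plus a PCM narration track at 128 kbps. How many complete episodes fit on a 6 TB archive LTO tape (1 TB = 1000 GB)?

20677

Audio: 128 kbps = 0.128 Mbps.
Total bitrate: 6.308 Mbps.
Per item: 6.308 Mbps × 368 s = 2,321 Mb = 290.2 MB.
Capacity: 6 TB = 48,000,000 Mb; 20677.68 items → 20677 complete.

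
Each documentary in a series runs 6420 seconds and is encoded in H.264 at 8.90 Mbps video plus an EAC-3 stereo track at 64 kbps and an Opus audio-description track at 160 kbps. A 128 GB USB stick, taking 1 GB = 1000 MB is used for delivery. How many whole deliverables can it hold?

Audio total: 64 + 160 = 224 kbps = 0.224 Mbps.
Total bitrate: 9.124 Mbps.
Per item: 9.124 Mbps × 6420 s = 58,576 Mb = 7,322 MB.
Capacity: 128 GB = 1,024,000 Mb; 17.48 items → 17 complete.

17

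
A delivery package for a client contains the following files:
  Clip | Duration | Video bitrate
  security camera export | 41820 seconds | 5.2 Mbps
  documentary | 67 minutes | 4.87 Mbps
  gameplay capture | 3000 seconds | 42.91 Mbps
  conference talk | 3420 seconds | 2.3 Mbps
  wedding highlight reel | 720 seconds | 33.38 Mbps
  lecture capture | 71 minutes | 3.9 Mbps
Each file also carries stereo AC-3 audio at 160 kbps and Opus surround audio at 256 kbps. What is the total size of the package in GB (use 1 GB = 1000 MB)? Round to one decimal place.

Audio total: 160 + 256 = 416 kbps = 0.416 Mbps.
security camera export: 5.616 Mbps × 41820 s = 234861.1 Mb
documentary: 5.286 Mbps × 4020 s = 21249.7 Mb
gameplay capture: 43.326 Mbps × 3000 s = 129978.0 Mb
conference talk: 2.716 Mbps × 3420 s = 9288.7 Mb
wedding highlight reel: 33.796 Mbps × 720 s = 24333.1 Mb
lecture capture: 4.316 Mbps × 4260 s = 18386.2 Mb
Total: 438096.8 Mb = 54762.1 MB.
= 54.76 GB.

54.8 GB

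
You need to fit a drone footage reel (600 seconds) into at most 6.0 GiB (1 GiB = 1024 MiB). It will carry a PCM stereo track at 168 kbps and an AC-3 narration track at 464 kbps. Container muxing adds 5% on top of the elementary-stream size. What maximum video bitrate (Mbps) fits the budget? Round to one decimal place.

81.2 Mbps

Budget: 6.0 GiB = 51539.6 Mb.
Stream payload after overhead: 51539.6 / 1.05 = 49085.3 Mb.
Total bitrate budget: 49085.3 Mb / 600 s = 81.809 Mbps.
Audio total: 168 + 464 = 632 kbps = 0.632 Mbps.
Video: 81.809 − 0.632 = 81.177 Mbps.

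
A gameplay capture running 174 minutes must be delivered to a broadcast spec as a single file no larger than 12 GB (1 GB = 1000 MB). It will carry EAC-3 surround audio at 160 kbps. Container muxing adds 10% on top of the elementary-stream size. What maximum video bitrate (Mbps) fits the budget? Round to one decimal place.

Budget: 12 GB = 96000.0 Mb.
Stream payload after overhead: 96000.0 / 1.10 = 87272.7 Mb.
174 min = 10440 s
Total bitrate budget: 87272.7 Mb / 10440 s = 8.359 Mbps.
Audio: 160 kbps = 0.160 Mbps.
Video: 8.359 − 0.160 = 8.199 Mbps.

8.2 Mbps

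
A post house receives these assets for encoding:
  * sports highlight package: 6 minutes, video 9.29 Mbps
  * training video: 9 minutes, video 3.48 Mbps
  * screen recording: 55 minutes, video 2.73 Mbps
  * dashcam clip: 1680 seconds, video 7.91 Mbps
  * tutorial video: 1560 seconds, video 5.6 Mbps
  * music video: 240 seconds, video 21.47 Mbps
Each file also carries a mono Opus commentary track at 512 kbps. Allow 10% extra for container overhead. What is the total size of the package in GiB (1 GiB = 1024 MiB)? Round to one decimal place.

5.8 GiB

Audio: 512 kbps = 0.512 Mbps.
sports highlight package: 9.802 Mbps × 360 s × 1.10 = 3881.6 Mb
training video: 3.992 Mbps × 540 s × 1.10 = 2371.2 Mb
screen recording: 3.242 Mbps × 3300 s × 1.10 = 11768.5 Mb
dashcam clip: 8.422 Mbps × 1680 s × 1.10 = 15563.9 Mb
tutorial video: 6.112 Mbps × 1560 s × 1.10 = 10488.2 Mb
music video: 21.982 Mbps × 240 s × 1.10 = 5803.2 Mb
Total: 49876.6 Mb = 6234.6 MB.
= 5.806 GiB.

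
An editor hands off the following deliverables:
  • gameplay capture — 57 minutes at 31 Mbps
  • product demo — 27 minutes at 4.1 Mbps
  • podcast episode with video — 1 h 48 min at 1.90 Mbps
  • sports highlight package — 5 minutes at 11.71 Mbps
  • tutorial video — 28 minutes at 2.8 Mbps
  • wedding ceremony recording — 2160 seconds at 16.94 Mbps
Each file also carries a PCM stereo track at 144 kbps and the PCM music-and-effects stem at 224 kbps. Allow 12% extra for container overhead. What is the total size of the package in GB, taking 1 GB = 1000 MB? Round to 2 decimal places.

24.58 GB

Audio total: 144 + 224 = 368 kbps = 0.368 Mbps.
gameplay capture: 31.368 Mbps × 3420 s × 1.12 = 120152.0 Mb
product demo: 4.468 Mbps × 1620 s × 1.12 = 8106.7 Mb
podcast episode with video: 2.268 Mbps × 6480 s × 1.12 = 16460.2 Mb
sports highlight package: 12.078 Mbps × 300 s × 1.12 = 4058.2 Mb
tutorial video: 3.168 Mbps × 1680 s × 1.12 = 5960.9 Mb
wedding ceremony recording: 17.308 Mbps × 2160 s × 1.12 = 41871.5 Mb
Total: 196609.6 Mb = 24576.2 MB.
= 24.58 GB.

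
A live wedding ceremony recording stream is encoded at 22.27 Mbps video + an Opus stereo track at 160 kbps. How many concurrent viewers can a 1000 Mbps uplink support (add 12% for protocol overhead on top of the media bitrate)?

Audio: 160 kbps = 0.160 Mbps.
Per-viewer media rate: 22.430 Mbps.
On the wire with 12% overhead: 25.122 Mbps.
1000 Mbps = 1,000 Mbps; 1,000 / 25.122 = 39.81 → 39 viewers.

39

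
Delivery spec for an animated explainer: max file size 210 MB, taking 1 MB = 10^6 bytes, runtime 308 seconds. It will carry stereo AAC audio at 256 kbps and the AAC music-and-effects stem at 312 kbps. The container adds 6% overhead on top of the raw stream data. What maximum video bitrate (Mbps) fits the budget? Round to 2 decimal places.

Budget: 210 MB = 1680.0 Mb.
Stream payload after overhead: 1680.0 / 1.06 = 1584.9 Mb.
Total bitrate budget: 1584.9 Mb / 308 s = 5.146 Mbps.
Audio total: 256 + 312 = 568 kbps = 0.568 Mbps.
Video: 5.146 − 0.568 = 4.578 Mbps.

4.58 Mbps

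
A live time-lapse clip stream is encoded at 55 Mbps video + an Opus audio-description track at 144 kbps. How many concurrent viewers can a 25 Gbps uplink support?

453

Audio: 144 kbps = 0.144 Mbps.
Per-viewer media rate: 55.144 Mbps.
25 Gbps = 25,000 Mbps; 25,000 / 55.144 = 453.36 → 453 viewers.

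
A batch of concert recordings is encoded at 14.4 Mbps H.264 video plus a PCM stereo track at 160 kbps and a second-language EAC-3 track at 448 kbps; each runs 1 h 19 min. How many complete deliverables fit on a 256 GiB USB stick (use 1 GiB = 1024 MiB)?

30

1 h 19 min = 79 min = 4740 s
Audio total: 160 + 448 = 608 kbps = 0.608 Mbps.
Total bitrate: 15.008 Mbps.
Per item: 15.008 Mbps × 4740 s = 71,138 Mb = 8,892 MB.
Capacity: 256 GiB = 2,199,023 Mb; 30.91 items → 30 complete.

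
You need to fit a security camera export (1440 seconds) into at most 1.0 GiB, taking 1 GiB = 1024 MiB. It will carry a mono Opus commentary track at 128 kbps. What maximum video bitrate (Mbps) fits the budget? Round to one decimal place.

5.8 Mbps

Budget: 1.0 GiB = 8589.9 Mb.
Total bitrate budget: 8589.9 Mb / 1440 s = 5.965 Mbps.
Audio: 128 kbps = 0.128 Mbps.
Video: 5.965 − 0.128 = 5.837 Mbps.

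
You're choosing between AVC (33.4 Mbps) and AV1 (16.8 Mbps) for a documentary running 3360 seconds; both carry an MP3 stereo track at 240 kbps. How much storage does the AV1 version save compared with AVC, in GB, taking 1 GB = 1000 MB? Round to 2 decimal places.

6.97 GB

Audio: 240 kbps = 0.240 Mbps.
AVC: 33.640 Mbps × 3360 s = 113030.4 Mb = 14.129 GB.
AV1: 17.040 Mbps × 3360 s = 57254.4 Mb = 7.157 GB.
Saving: 14.129 − 7.157 = 6.972 GB.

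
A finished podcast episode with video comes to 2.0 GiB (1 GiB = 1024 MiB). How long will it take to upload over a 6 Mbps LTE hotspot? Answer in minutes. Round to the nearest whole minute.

File: 2.0 GiB = 17179.9 Mb.
At 6 Mbps: 17179.9 / 6 = 2863.3 s ≈ 47.7 minutes.

48 minutes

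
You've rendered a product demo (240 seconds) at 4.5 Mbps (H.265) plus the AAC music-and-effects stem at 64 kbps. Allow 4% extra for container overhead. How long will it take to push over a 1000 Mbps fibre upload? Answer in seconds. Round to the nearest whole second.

1 seconds

Audio: 64 kbps = 0.064 Mbps.
Total bitrate: 4.564 Mbps.
File: 4.564 Mbps × 240 s = 1095.4 Mb.
With 4% container overhead: ×1.04. → 1139.2 Mb.
At 1000 Mbps: 1139.2 / 1000 = 1.1 s ≈ 1.14 seconds.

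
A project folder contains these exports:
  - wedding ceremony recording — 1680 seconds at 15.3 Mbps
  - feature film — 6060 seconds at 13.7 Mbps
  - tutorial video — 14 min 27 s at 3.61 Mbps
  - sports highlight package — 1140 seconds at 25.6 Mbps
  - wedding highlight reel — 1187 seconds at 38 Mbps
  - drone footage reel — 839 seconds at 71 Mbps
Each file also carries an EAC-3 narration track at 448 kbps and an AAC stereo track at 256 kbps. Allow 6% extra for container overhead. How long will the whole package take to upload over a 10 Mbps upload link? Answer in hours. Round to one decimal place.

Audio total: 448 + 256 = 704 kbps = 0.704 Mbps.
wedding ceremony recording: 16.004 Mbps × 1680 s × 1.06 = 28499.9 Mb
feature film: 14.404 Mbps × 6060 s × 1.06 = 92525.5 Mb
tutorial video: 4.314 Mbps × 867 s × 1.06 = 3964.7 Mb
sports highlight package: 26.304 Mbps × 1140 s × 1.06 = 31785.8 Mb
wedding highlight reel: 38.704 Mbps × 1187 s × 1.06 = 48698.1 Mb
drone footage reel: 71.704 Mbps × 839 s × 1.06 = 63769.2 Mb
Total: 269243.2 Mb = 33655.4 MB.
At 10 Mbps: 269243.2 / 10 = 26924 s ≈ 7.48 hours.

7.5 hours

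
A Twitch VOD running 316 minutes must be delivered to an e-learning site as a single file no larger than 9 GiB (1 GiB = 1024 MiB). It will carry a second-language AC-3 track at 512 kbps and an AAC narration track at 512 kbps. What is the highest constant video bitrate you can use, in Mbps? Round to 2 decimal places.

Budget: 9 GiB = 77309.4 Mb.
316 min = 18960 s
Total bitrate budget: 77309.4 Mb / 18960 s = 4.078 Mbps.
Audio total: 512 + 512 = 1024 kbps = 1.024 Mbps.
Video: 4.078 − 1.024 = 3.054 Mbps.

3.05 Mbps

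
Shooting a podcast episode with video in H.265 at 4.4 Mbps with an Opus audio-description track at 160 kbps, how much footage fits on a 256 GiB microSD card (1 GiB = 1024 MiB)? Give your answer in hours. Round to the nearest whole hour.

134 hours

Audio: 160 kbps = 0.160 Mbps.
Total bitrate: 4.4 + 0.160 = 4.560 Mbps.
Capacity: 256 GiB = 2,199,023 Mb.
Recording time: 2,199,023 / 4.560 = 482,242 s ≈ 134 hours.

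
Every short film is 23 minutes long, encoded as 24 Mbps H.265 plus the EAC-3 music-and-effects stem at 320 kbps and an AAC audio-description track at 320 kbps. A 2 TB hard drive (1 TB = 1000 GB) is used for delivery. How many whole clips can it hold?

23 min = 1380 s
Audio total: 320 + 320 = 640 kbps = 0.640 Mbps.
Total bitrate: 24.640 Mbps.
Per item: 24.640 Mbps × 1380 s = 34,003 Mb = 4,250 MB.
Capacity: 2 TB = 16,000,000 Mb; 470.54 items → 470 complete.

470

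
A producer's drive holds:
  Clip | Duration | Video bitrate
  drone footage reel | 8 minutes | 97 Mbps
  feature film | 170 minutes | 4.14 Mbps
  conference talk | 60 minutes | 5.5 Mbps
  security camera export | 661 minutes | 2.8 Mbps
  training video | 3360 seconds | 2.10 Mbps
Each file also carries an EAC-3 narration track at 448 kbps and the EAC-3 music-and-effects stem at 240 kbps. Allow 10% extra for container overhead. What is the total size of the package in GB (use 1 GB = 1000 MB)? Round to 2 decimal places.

36.59 GB

Audio total: 448 + 240 = 688 kbps = 0.688 Mbps.
drone footage reel: 97.688 Mbps × 480 s × 1.10 = 51579.3 Mb
feature film: 4.828 Mbps × 10200 s × 1.10 = 54170.2 Mb
conference talk: 6.188 Mbps × 3600 s × 1.10 = 24504.5 Mb
security camera export: 3.488 Mbps × 39660 s × 1.10 = 152167.5 Mb
training video: 2.788 Mbps × 3360 s × 1.10 = 10304.4 Mb
Total: 292725.8 Mb = 36590.7 MB.
= 36.59 GB.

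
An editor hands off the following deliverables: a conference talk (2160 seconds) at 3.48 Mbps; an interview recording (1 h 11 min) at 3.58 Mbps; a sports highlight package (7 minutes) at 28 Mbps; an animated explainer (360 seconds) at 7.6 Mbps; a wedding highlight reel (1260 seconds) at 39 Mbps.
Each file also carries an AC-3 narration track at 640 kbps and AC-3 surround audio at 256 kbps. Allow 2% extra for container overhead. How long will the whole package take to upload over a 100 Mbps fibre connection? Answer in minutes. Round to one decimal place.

16.0 minutes

Audio total: 640 + 256 = 896 kbps = 0.896 Mbps.
conference talk: 4.376 Mbps × 2160 s × 1.02 = 9641.2 Mb
interview recording: 4.476 Mbps × 4260 s × 1.02 = 19449.1 Mb
sports highlight package: 28.896 Mbps × 420 s × 1.02 = 12379.0 Mb
animated explainer: 8.496 Mbps × 360 s × 1.02 = 3119.7 Mb
wedding highlight reel: 39.896 Mbps × 1260 s × 1.02 = 51274.3 Mb
Total: 95863.4 Mb = 11982.9 MB.
At 100 Mbps: 95863.4 / 100 = 959 s ≈ 16 minutes.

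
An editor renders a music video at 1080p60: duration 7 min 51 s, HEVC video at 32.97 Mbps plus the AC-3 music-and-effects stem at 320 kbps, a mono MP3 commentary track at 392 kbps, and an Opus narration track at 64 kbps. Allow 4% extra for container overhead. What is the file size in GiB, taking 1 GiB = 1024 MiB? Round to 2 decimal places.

1.92 GiB

7 min 51 s = 471 s
Audio total: 320 + 392 + 64 = 776 kbps = 0.776 Mbps.
Total bitrate: 32.97 + 0.776 = 33.746 Mbps.
Stream data: 33.746 Mbps × 471 s = 15894.4 Mb.
With 4% container overhead: ×1.04.
16,530 Mb = 2,066,267,580 bytes ÷ 1,073,741,824 = 1.924 GiB.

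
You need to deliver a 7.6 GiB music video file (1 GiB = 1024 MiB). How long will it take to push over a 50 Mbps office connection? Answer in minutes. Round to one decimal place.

File: 7.6 GiB = 65283.5 Mb.
At 50 Mbps: 65283.5 / 50 = 1305.7 s ≈ 21.8 minutes.

21.8 minutes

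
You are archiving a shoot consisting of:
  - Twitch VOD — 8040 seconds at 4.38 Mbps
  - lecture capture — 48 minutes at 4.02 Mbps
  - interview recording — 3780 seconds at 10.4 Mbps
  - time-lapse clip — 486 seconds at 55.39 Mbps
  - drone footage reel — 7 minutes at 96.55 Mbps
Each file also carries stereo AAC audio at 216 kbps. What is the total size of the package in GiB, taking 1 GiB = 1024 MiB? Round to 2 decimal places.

18.27 GiB

Audio: 216 kbps = 0.216 Mbps.
Twitch VOD: 4.596 Mbps × 8040 s = 36951.8 Mb
lecture capture: 4.236 Mbps × 2880 s = 12199.7 Mb
interview recording: 10.616 Mbps × 3780 s = 40128.5 Mb
time-lapse clip: 55.606 Mbps × 486 s = 27024.5 Mb
drone footage reel: 96.766 Mbps × 420 s = 40641.7 Mb
Total: 156946.2 Mb = 19618.3 MB.
= 18.27 GiB.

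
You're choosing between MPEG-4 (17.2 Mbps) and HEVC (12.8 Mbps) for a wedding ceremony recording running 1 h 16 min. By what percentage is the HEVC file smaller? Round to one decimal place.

1 h 16 min = 76 min = 4560 s
MPEG-4: 17.200 Mbps × 4560 s = 78432.0 Mb = 9.131 GiB.
HEVC: 12.800 Mbps × 4560 s = 58368.0 Mb = 6.795 GiB.
Reduction: (1 − 6.795/9.131) × 100 = 25.58%.

25.6%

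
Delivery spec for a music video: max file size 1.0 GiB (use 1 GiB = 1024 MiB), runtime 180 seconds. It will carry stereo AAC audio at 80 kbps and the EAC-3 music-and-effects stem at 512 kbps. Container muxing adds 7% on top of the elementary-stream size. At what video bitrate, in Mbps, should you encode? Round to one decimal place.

44.0 Mbps

Budget: 1.0 GiB = 8589.9 Mb.
Stream payload after overhead: 8589.9 / 1.07 = 8028.0 Mb.
Total bitrate budget: 8028.0 Mb / 180 s = 44.600 Mbps.
Audio total: 80 + 512 = 592 kbps = 0.592 Mbps.
Video: 44.600 − 0.592 = 44.008 Mbps.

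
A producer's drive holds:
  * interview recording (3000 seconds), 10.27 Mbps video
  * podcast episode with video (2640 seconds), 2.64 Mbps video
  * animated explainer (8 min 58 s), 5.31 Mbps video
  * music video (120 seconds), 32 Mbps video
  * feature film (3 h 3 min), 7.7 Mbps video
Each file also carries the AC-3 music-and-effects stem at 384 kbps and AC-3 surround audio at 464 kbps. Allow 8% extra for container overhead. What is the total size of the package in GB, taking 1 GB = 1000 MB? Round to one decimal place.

Audio total: 384 + 464 = 848 kbps = 0.848 Mbps.
interview recording: 11.118 Mbps × 3000 s × 1.08 = 36022.3 Mb
podcast episode with video: 3.488 Mbps × 2640 s × 1.08 = 9945.0 Mb
animated explainer: 6.158 Mbps × 538 s × 1.08 = 3578.0 Mb
music video: 32.848 Mbps × 120 s × 1.08 = 4257.1 Mb
feature film: 8.548 Mbps × 10980 s × 1.08 = 101365.6 Mb
Total: 155168.1 Mb = 19396.0 MB.
= 19.40 GB.

19.4 GB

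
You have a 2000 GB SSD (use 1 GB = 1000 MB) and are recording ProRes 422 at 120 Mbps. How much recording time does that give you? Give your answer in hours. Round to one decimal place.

Capacity: 2000 GB = 16,000,000 Mb.
Recording time: 16,000,000 / 120.000 = 133,333 s ≈ 37.0 hours.

37.0 hours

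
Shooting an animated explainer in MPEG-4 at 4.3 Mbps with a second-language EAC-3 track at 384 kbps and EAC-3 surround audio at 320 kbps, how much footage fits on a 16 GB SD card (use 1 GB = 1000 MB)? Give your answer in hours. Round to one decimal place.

Audio total: 384 + 320 = 704 kbps = 0.704 Mbps.
Total bitrate: 4.3 + 0.704 = 5.004 Mbps.
Capacity: 16 GB = 128,000 Mb.
Recording time: 128,000 / 5.004 = 25,580 s ≈ 7.11 hours.

7.1 hours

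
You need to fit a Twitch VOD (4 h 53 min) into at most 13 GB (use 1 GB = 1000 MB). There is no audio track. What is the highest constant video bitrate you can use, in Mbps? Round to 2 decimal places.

Budget: 13 GB = 104000.0 Mb.
4 h 53 min = 293 min = 17580 s
Total bitrate budget: 104000.0 Mb / 17580 s = 5.916 Mbps.

5.92 Mbps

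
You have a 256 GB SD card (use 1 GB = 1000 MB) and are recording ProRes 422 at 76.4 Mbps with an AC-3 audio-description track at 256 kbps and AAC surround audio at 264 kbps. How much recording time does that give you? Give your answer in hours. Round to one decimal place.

7.4 hours

Audio total: 256 + 264 = 520 kbps = 0.520 Mbps.
Total bitrate: 76.4 + 0.520 = 76.920 Mbps.
Capacity: 256 GB = 2,048,000 Mb.
Recording time: 2,048,000 / 76.920 = 26,625 s ≈ 7.40 hours.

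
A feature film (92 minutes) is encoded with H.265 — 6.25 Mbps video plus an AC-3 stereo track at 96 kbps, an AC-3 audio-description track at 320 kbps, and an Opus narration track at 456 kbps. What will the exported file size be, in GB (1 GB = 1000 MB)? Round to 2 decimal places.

4.91 GB

92 min = 5520 s
Audio total: 96 + 320 + 456 = 872 kbps = 0.872 Mbps.
Total bitrate: 6.25 + 0.872 = 7.122 Mbps.
Stream data: 7.122 Mbps × 5520 s = 39313.4 Mb.
39,313 Mb ÷ 8 = 4,914 MB → 4.914 GB.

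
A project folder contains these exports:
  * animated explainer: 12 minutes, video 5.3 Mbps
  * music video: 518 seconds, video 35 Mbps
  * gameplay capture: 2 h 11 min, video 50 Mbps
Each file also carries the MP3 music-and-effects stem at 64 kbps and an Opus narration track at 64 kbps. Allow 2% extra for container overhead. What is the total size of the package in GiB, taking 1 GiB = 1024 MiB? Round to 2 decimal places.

Audio total: 64 + 64 = 128 kbps = 0.128 Mbps.
animated explainer: 5.428 Mbps × 720 s × 1.02 = 3986.3 Mb
music video: 35.128 Mbps × 518 s × 1.02 = 18560.2 Mb
gameplay capture: 50.128 Mbps × 7860 s × 1.02 = 401886.2 Mb
Total: 424432.8 Mb = 53054.1 MB.
= 49.41 GiB.

49.41 GiB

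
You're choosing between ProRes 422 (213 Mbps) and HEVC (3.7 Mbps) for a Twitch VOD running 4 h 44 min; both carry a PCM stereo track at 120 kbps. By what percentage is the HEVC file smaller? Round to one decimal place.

98.2%

4 h 44 min = 284 min = 17040 s
Audio: 120 kbps = 0.120 Mbps.
ProRes 422: 213.120 Mbps × 17040 s = 3631564.8 Mb = 422.770 GiB.
HEVC: 3.820 Mbps × 17040 s = 65092.8 Mb = 7.578 GiB.
Reduction: (1 − 7.578/422.770) × 100 = 98.21%.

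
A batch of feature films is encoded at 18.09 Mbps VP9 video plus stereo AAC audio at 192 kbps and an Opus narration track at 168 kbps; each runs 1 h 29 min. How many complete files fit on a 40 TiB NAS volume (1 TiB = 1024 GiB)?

1 h 29 min = 89 min = 5340 s
Audio total: 192 + 168 = 360 kbps = 0.360 Mbps.
Total bitrate: 18.450 Mbps.
Per item: 18.450 Mbps × 5340 s = 98,523 Mb = 12,315 MB.
Capacity: 40 TiB = 351,843,721 Mb; 3571.18 items → 3571 complete.

3571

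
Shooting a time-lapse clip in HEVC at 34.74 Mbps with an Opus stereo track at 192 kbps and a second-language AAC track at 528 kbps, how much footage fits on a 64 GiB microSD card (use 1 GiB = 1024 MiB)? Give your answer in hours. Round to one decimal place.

Audio total: 192 + 528 = 720 kbps = 0.720 Mbps.
Total bitrate: 34.74 + 0.720 = 35.460 Mbps.
Capacity: 64 GiB = 549,756 Mb.
Recording time: 549,756 / 35.460 = 15,504 s ≈ 4.31 hours.

4.3 hours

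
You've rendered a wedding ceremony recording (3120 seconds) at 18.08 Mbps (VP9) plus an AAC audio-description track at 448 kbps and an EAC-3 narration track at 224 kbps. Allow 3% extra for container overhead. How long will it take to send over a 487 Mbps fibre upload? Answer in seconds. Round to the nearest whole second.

124 seconds

Audio total: 448 + 224 = 672 kbps = 0.672 Mbps.
Total bitrate: 18.752 Mbps.
File: 18.752 Mbps × 3120 s = 58506.2 Mb.
With 3% container overhead: ×1.03. → 60261.4 Mb.
At 487 Mbps: 60261.4 / 487 = 123.7 s ≈ 124 seconds.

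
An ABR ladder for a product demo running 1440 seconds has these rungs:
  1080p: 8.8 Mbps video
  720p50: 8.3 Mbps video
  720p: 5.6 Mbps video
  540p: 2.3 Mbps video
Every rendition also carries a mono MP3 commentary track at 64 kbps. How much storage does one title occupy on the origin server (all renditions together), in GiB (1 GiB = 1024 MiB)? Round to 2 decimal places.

4.23 GiB

Audio: 64 kbps = 0.064 Mbps.
Sum of rendition bitrates: (8.8+0.064) + (8.3+0.064) + (5.6+0.064) + (2.3+0.064) = 25.256 Mbps.
× 1440 s = 36,369 Mb = 4,546 MB = 4.234 GiB.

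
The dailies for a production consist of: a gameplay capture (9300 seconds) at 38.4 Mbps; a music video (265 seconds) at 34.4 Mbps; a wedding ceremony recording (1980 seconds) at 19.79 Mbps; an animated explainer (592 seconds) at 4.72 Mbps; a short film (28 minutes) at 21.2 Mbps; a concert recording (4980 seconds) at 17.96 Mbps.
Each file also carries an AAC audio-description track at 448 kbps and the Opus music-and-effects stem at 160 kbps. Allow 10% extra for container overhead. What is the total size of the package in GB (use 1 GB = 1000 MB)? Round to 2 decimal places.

74.90 GB

Audio total: 448 + 160 = 608 kbps = 0.608 Mbps.
gameplay capture: 39.008 Mbps × 9300 s × 1.10 = 399051.8 Mb
music video: 35.008 Mbps × 265 s × 1.10 = 10204.8 Mb
wedding ceremony recording: 20.398 Mbps × 1980 s × 1.10 = 44426.8 Mb
animated explainer: 5.328 Mbps × 592 s × 1.10 = 3469.6 Mb
short film: 21.808 Mbps × 1680 s × 1.10 = 40301.2 Mb
concert recording: 18.568 Mbps × 4980 s × 1.10 = 101715.5 Mb
Total: 599169.8 Mb = 74896.2 MB.
= 74.90 GB.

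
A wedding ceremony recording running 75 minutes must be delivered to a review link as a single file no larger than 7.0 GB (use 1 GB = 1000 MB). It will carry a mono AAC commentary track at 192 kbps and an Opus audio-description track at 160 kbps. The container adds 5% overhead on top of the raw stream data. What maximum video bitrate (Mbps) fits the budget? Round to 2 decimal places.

11.50 Mbps

Budget: 7.0 GB = 56000.0 Mb.
Stream payload after overhead: 56000.0 / 1.05 = 53333.3 Mb.
75 min = 4500 s
Total bitrate budget: 53333.3 Mb / 4500 s = 11.852 Mbps.
Audio total: 192 + 160 = 352 kbps = 0.352 Mbps.
Video: 11.852 − 0.352 = 11.500 Mbps.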